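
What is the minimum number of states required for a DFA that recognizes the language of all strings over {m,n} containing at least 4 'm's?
By Myhill–Nerode, count the distinguishable equivalence classes: 5 classes — having seen 0, 1, …, 3, or ≥4 copies of 'm'; any two classes i < j (j ≤ 4) are distinguished by the string m^(4−j), which takes class j to 4 copies (accepted) but leaves class i below 4 (rejected).
5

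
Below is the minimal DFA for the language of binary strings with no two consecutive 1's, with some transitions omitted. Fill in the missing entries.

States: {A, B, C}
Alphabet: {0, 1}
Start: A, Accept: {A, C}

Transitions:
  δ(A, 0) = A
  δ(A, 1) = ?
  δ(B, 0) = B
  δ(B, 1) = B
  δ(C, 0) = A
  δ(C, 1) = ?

From the language and accept set, identify what each state tracks — A: last symbol not 1 (ok); B: saw 11 (dead); C: last symbol 1 (ok).
Each missing δ(q, a) is the state matching the new tracked value after reading a.
δ(A, 1) = C; δ(C, 1) = B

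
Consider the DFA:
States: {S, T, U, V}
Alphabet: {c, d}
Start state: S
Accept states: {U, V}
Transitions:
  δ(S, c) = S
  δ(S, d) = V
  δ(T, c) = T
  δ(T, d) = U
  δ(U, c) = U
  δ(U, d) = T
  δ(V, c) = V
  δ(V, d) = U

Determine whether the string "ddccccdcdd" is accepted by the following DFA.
Processing string "ddccccdcdd":
  S --d--> V
  V --d--> U
  U --c--> U
  U --c--> U
  U --c--> U
  U --c--> U
  U --d--> T
  T --c--> T
  T --d--> U
  U --d--> T
Final state: T
Accept states: {U, V}
No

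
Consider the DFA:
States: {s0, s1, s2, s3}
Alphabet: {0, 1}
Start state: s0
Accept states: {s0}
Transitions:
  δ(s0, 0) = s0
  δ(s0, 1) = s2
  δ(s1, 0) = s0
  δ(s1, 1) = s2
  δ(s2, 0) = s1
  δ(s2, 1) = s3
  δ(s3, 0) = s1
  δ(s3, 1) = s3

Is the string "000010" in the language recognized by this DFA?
Processing string "000010":
  s0 --0--> s0
  s0 --0--> s0
  s0 --0--> s0
  s0 --0--> s0
  s0 --1--> s2
  s2 --0--> s1
Final state: s1
Accept states: {s0}
No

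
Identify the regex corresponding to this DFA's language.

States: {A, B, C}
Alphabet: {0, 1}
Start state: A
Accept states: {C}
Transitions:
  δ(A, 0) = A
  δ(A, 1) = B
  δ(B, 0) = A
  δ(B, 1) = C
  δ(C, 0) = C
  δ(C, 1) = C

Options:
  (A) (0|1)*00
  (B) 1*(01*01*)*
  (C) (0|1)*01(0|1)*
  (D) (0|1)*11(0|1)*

Check each option against the DFA on short strings; one disagreement eliminates an option:
  (A) (0|1)*00: on '00' the DFA goes A → A → A and rejects (A ∉ Accept), but the regex matches it → eliminate
  (B) 1*(01*01*)*: on ε the DFA stays in A and rejects (A ∉ Accept), but the regex matches it → eliminate
  (C) (0|1)*01(0|1)*: on '01' the DFA goes A → A → B and rejects (B ∉ Accept), but the regex matches it → eliminate
  (D) (0|1)*11(0|1)*: agrees with the DFA on every string of length ≤ 6
Only (D) is consistent with the DFA.
(D) (0|1)*11(0|1)*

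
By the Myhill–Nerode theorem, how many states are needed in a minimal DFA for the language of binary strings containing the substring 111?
By Myhill–Nerode, count the distinguishable equivalence classes: 4 classes — one per longest suffix of the input that is a prefix of '111' (lengths 0 through 2), plus an absorbing 'already seen 111' class.
4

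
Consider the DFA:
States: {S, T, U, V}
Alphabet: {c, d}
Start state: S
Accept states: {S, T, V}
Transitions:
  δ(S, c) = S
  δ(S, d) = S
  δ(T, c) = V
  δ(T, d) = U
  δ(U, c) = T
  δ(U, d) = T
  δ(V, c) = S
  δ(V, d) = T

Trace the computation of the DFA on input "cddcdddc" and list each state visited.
read 'c': S → S
  read 'd': S → S
  read 'd': S → S
  read 'c': S → S
  read 'd': S → S
  read 'd': S → S
  read 'd': S → S
  read 'c': S → S
S -> S -> S -> S -> S -> S -> S -> S -> S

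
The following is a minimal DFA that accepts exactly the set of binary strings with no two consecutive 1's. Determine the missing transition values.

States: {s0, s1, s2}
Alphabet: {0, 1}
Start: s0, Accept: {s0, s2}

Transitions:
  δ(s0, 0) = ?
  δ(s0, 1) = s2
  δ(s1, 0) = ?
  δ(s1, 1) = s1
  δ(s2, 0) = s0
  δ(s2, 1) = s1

From the language and accept set, identify what each state tracks — s0: last symbol not 1 (ok); s1: saw 11 (dead); s2: last symbol 1 (ok).
Each missing δ(q, a) is the state matching the new tracked value after reading a.
δ(s0, 0) = s0; δ(s1, 0) = s1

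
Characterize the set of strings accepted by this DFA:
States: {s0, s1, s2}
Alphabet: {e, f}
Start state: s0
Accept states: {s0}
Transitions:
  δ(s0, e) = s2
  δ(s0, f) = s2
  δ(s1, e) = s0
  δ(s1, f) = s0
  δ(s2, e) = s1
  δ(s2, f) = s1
Testing a few strings:
  'effe' → reject
  'ee' → reject
  'ff' → reject
  'f' → reject
State roles: s0=length ≡ 0 (mod 3); s1=length ≡ 2 (mod 3); s2=length ≡ 1 (mod 3)
All strings over {e,f} whose length is a multiple of 3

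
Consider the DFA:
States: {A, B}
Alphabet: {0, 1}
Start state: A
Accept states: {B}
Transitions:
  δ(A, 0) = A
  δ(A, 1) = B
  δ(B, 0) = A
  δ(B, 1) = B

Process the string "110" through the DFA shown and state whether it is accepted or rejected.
Processing string "110":
  A --1--> B
  B --1--> B
  B --0--> A
Final state: A
Accept states: {B}
No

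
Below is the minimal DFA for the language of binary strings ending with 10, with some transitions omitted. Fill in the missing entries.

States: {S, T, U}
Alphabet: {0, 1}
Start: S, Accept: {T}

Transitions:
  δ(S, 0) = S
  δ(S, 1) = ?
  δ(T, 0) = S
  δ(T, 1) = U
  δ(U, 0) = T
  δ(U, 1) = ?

From the language and accept set, identify what each state tracks — S: no suffix match; T: suffix is 10; U: one trailing 1.
Each missing δ(q, a) is the state matching the new tracked value after reading a.
δ(S, 1) = U; δ(U, 1) = U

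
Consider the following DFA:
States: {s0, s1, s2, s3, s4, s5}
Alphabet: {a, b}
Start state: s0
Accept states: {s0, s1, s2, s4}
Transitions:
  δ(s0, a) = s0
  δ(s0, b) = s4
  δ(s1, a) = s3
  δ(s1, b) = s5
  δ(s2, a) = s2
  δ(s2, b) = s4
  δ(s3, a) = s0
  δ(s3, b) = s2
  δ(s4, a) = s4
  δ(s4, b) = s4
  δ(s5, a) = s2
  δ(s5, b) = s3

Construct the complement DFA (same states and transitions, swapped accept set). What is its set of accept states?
Complement accept states = All states \ Original accept states
= {s0, s1, s2, s3, s4, s5} \ {s0, s1, s2, s4}
{s3, s5}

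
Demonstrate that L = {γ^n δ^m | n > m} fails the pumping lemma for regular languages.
Assume L is regular with pumping length p. Idea: pumping down the γ-block drops the γ-count to at most the δ-count.
Choose s = γ^(p+1) δ^p ∈ L (|s| = 2p+1 ≥ p). By the pumping lemma, s = xyz with |xy| ≤ p, |y| > 0, so y = γ^k with k ≥ 1. Take i = 0: xz = γ^(p+1−k) δ^p. Since k ≥ 1, p+1−k ≤ p, so the number of γ's is no longer strictly greater than the number of δ's, hence xz ∉ L.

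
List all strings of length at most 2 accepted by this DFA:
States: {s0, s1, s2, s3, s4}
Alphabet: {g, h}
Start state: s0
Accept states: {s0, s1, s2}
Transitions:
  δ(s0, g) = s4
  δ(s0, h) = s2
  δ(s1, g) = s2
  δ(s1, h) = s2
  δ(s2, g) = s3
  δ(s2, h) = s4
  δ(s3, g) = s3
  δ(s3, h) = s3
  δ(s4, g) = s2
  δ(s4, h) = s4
ε, h, gg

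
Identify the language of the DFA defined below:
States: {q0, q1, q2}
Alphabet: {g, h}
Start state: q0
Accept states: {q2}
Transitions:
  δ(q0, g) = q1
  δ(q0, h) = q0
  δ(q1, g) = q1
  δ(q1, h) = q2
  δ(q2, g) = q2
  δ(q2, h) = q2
Testing a few strings:
  'gh' → accept
  'hhhg' → reject
  'hh' → reject
  'h' → reject
State roles: q0=no g seen yet; q1=seen a g, waiting for h; q2=substring gh seen
All strings over {g,h} containing the substring gh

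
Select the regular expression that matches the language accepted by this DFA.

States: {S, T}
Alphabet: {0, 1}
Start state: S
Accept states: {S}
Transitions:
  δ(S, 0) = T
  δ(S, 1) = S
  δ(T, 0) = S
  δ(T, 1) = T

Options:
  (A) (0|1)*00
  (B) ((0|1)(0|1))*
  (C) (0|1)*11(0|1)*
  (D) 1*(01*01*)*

Check each option against the DFA on short strings; one disagreement eliminates an option:
  (A) (0|1)*00: on ε the DFA stays in S and accepts (S ∈ Accept), but the regex does not match it → eliminate
  (B) ((0|1)(0|1))*: on '1' the DFA goes S → S and accepts (S ∈ Accept), but the regex does not match it → eliminate
  (C) (0|1)*11(0|1)*: on ε the DFA stays in S and accepts (S ∈ Accept), but the regex does not match it → eliminate
  (D) 1*(01*01*)*: agrees with the DFA on every string of length ≤ 6
Only (D) is consistent with the DFA.
(D) 1*(01*01*)*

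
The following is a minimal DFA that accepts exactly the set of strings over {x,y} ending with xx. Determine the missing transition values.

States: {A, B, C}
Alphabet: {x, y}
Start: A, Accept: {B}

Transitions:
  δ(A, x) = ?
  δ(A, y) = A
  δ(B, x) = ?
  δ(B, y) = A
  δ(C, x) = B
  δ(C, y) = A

From the language and accept set, identify what each state tracks — A: last symbol not x; B: two trailing x's; C: one trailing x.
Each missing δ(q, a) is the state matching the new tracked value after reading a.
δ(A, x) = C; δ(B, x) = B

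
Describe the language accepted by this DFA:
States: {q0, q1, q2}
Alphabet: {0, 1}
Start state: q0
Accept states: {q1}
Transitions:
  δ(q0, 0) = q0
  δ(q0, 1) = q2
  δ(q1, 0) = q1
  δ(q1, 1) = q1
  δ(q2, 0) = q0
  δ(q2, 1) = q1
Testing a few strings:
  '011' → accept
  '0101' → reject
  '01' → reject
  '0' → reject
State roles: q0=no progress toward 11; q1=substring 11 seen; q2=one trailing 1
All binary strings containing the substring 11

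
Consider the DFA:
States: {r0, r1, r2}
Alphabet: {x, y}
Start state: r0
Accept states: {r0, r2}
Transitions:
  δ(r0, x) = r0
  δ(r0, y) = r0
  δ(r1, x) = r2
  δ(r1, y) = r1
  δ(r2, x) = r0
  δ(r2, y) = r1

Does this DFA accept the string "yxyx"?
Processing string "yxyx":
  r0 --y--> r0
  r0 --x--> r0
  r0 --y--> r0
  r0 --x--> r0
Final state: r0
Accept states: {r0, r2}
Yes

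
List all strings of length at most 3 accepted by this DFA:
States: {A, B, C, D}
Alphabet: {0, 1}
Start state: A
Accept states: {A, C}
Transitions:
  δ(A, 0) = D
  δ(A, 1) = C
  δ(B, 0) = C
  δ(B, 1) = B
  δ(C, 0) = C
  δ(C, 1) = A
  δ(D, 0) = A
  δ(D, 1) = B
ε, 1, 00, 10, 11, 001, 010, 100, 101, 111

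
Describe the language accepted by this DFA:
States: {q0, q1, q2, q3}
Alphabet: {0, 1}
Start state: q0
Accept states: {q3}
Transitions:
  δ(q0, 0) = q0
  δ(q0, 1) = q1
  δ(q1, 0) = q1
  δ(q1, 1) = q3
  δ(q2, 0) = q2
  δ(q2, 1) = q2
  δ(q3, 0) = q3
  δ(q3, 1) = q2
Testing a few strings:
  '0' → reject
  '110' → accept
  '011' → accept
  '00' → reject
State roles: q0=zero 1's; q1=one 1; q2=≥ three 1's (dead); q3=two 1's
All binary strings containing exactly two 1's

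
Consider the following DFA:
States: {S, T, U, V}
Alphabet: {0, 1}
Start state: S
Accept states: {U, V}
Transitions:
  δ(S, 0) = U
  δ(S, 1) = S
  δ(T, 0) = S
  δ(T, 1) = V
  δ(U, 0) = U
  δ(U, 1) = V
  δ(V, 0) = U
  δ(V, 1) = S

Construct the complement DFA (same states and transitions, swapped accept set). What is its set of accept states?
Complement accept states = All states \ Original accept states
= {S, T, U, V} \ {U, V}
{S, T}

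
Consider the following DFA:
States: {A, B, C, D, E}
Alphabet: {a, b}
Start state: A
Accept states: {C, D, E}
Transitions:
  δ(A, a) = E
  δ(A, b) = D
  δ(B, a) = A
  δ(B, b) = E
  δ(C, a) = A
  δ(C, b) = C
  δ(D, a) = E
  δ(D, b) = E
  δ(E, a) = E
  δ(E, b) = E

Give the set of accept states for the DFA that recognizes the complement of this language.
Complement accept states = All states \ Original accept states
= {A, B, C, D, E} \ {C, D, E}
{A, B}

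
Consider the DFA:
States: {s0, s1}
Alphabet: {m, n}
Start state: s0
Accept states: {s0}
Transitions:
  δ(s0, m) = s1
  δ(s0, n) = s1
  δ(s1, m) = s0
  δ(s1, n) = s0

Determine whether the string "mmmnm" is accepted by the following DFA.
Processing string "mmmnm":
  s0 --m--> s1
  s1 --m--> s0
  s0 --m--> s1
  s1 --n--> s0
  s0 --m--> s1
Final state: s1
Accept states: {s0}
No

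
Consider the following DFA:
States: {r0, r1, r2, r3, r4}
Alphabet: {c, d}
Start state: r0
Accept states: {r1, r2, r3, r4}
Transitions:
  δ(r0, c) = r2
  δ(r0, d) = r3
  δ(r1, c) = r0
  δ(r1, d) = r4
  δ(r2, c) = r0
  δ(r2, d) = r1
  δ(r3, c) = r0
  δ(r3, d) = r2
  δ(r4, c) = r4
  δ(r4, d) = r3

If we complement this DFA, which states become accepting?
Complement accept states = All states \ Original accept states
= {r0, r1, r2, r3, r4} \ {r1, r2, r3, r4}
{r0}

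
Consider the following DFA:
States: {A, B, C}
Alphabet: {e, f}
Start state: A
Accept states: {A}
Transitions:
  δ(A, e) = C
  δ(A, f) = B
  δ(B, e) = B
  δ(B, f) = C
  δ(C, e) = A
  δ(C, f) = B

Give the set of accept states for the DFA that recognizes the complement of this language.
Complement accept states = All states \ Original accept states
= {A, B, C} \ {A}
{B, C}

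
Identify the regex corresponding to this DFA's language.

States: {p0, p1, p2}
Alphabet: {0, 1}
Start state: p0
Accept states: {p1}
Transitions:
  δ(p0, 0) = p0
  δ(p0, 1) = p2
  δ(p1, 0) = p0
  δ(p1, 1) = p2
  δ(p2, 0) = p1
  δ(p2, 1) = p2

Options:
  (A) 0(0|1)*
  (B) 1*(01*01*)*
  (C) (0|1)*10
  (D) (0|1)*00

Check each option against the DFA on short strings; one disagreement eliminates an option:
  (A) 0(0|1)*: on '0' the DFA goes p0 → p0 and rejects (p0 ∉ Accept), but the regex matches it → eliminate
  (B) 1*(01*01*)*: on ε the DFA stays in p0 and rejects (p0 ∉ Accept), but the regex matches it → eliminate
  (C) (0|1)*10: agrees with the DFA on every string of length ≤ 6
  (D) (0|1)*00: on '00' the DFA goes p0 → p0 → p0 and rejects (p0 ∉ Accept), but the regex matches it → eliminate
Only (C) is consistent with the DFA.
(C) (0|1)*10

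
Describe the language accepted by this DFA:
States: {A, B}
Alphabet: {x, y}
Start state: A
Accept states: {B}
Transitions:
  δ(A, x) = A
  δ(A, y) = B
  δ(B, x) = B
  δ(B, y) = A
Testing a few strings:
  'x' → reject
  'xxy' → accept
  'yyx' → reject
  'yxy' → reject
State roles: A=even number of y's so far; B=odd number of y's so far
All strings over {x,y} with an odd number of y's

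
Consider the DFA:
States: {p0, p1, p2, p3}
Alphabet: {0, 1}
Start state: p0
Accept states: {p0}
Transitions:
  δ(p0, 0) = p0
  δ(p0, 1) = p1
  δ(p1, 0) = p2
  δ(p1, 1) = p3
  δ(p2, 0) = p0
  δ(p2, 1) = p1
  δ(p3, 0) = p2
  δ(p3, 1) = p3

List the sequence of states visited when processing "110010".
read '1': p0 → p1
  read '1': p1 → p3
  read '0': p3 → p2
  read '0': p2 → p0
  read '1': p0 → p1
  read '0': p1 → p2
p0 -> p1 -> p3 -> p2 -> p0 -> p1 -> p2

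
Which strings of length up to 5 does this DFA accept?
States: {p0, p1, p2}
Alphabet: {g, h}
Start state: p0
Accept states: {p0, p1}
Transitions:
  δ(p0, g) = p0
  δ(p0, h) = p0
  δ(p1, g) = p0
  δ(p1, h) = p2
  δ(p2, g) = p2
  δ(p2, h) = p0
ε, g, h, gg, gh, hg, hh, ggg, ggh, ghg, ghh, hgg, hgh, hhg, hhh, gggg, gggh, gghg, gghh, ghgg, ghgh, ghhg, ghhh, hggg, hggh, hghg, hghh, hhgg, hhgh, hhhg, hhhh, ggggg, ggggh, ggghg, ggghh, gghgg, gghgh, gghhg, gghhh, ghggg, ghggh, ghghg, ghghh, ghhgg, ghhgh, ghhhg, ghhhh, hgggg, hgggh, hgghg, hgghh, hghgg, hghgh, hghhg, hghhh, hhggg, hhggh, hhghg, hhghh, hhhgg, hhhgh, hhhhg, hhhhh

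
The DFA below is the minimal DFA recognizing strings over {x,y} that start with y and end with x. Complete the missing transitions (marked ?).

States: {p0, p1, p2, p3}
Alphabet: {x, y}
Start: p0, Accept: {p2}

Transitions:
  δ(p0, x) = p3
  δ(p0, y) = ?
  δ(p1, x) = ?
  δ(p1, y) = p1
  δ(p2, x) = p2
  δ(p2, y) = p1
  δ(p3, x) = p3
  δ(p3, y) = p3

From the language and accept set, identify what each state tracks — p0: no input read; p1: started with y, last symbol y; p2: started with y, last symbol x; p3: started with x (dead).
Each missing δ(q, a) is the state matching the new tracked value after reading a.
δ(p0, y) = p1; δ(p1, x) = p2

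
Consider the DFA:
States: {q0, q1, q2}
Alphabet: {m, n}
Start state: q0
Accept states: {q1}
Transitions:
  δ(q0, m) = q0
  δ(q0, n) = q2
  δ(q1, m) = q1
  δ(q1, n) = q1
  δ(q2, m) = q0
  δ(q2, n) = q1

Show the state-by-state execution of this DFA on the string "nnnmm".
read 'n': q0 → q2
  read 'n': q2 → q1
  read 'n': q1 → q1
  read 'm': q1 → q1
  read 'm': q1 → q1
q0 -> q2 -> q1 -> q1 -> q1 -> q1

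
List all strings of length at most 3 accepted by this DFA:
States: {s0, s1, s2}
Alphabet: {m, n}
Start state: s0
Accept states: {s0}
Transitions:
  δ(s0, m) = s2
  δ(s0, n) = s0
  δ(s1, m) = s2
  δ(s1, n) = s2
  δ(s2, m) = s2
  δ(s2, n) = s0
ε, n, mn, nn, mmn, mnn, nmn, nnn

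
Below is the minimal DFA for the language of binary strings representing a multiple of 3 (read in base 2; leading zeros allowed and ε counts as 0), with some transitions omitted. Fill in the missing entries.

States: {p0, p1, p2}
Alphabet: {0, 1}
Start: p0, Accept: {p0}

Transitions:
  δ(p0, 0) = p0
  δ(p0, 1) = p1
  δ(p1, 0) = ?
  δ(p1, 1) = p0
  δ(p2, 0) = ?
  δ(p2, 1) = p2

From the language and accept set, identify what each state tracks — p0: value ≡ 0 (mod 3); p1: value ≡ 1 (mod 3); p2: value ≡ 2 (mod 3).
Each missing δ(q, a) is the state matching the new tracked value after reading a.
δ(p1, 0) = p2; δ(p2, 0) = p1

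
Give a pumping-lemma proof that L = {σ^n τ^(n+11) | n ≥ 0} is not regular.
Assume L is regular with pumping length p. Idea: pumping the σ-block breaks the fixed offset of 11.
Choose s = σ^p τ^(p+11) ∈ L. By the pumping lemma, s = xyz with |xy| ≤ p, |y| > 0, so y = σ^k with k ≥ 1. Then xy²z = σ^(p+k) τ^(p+11). For this to be in L we would need p+11 = (p+k)+11, i.e. k = 0, contradicting k ≥ 1. So xy²z ∉ L.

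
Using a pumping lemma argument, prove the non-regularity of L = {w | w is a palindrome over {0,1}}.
Assume L is regular with pumping length p. Idea: pumping the leading 0-block breaks the symmetry.
Choose s = 0^p 1 0^p (a palindrome of length 2p+1 ≥ p). By the pumping lemma, s = xyz with |xy| ≤ p, |y| > 0, so y = 0^k with k > 0 (xy lies entirely in the first 0^p). Then xy²z = 0^(p+k) 1 0^p, which is not a palindrome since p+k ≠ p.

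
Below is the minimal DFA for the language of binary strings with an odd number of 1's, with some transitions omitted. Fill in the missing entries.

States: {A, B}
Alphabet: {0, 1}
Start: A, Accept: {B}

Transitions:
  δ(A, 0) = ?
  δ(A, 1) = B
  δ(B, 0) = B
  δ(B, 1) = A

From the language and accept set, identify what each state tracks — A: even number of 1's so far; B: odd number of 1's so far.
Each missing δ(q, a) is the state matching the new tracked value after reading a.
δ(A, 0) = A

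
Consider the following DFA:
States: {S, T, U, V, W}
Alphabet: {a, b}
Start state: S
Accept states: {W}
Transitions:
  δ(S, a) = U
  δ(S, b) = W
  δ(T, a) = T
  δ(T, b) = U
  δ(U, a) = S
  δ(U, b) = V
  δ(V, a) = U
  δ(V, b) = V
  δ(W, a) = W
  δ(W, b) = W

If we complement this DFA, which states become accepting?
Complement accept states = All states \ Original accept states
= {S, T, U, V, W} \ {W}
{S, T, U, V}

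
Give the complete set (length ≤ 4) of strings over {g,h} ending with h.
h, gh, hh, ggh, ghh, hgh, hhh, gggh, gghh, ghgh, ghhh, hggh, hghh, hhgh, hhhh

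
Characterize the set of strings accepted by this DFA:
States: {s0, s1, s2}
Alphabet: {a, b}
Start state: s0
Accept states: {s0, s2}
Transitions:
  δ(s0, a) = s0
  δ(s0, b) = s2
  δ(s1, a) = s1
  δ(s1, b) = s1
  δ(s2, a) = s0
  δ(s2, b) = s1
Testing a few strings:
  'baa' → accept
  'ba' → accept
  'bbb' → reject
  'aba' → accept
State roles: s0=last symbol not b (ok); s1=saw bb (dead); s2=last symbol b (ok)
All strings over {a,b} with no two consecutive b's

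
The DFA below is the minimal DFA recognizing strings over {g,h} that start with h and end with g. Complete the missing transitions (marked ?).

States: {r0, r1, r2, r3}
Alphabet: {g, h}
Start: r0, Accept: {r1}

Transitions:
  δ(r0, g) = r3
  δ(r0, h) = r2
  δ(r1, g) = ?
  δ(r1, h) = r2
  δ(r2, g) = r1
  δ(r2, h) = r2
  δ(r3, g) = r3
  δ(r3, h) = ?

From the language and accept set, identify what each state tracks — r0: no input read; r1: started with h, last symbol g; r2: started with h, last symbol h; r3: started with g (dead).
Each missing δ(q, a) is the state matching the new tracked value after reading a.
δ(r1, g) = r1; δ(r3, h) = r3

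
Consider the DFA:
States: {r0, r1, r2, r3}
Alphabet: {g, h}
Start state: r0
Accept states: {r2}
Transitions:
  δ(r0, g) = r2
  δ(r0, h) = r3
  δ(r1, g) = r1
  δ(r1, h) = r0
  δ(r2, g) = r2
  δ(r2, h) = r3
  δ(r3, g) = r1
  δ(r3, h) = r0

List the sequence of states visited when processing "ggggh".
read 'g': r0 → r2
  read 'g': r2 → r2
  read 'g': r2 → r2
  read 'g': r2 → r2
  read 'h': r2 → r3
r0 -> r2 -> r2 -> r2 -> r2 -> r3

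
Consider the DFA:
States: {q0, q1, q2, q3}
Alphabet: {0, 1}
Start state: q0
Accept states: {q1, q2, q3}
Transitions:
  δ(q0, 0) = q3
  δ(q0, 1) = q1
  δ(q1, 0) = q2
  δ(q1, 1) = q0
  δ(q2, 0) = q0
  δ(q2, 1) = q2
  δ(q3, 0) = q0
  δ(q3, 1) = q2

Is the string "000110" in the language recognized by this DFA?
Processing string "000110":
  q0 --0--> q3
  q3 --0--> q0
  q0 --0--> q3
  q3 --1--> q2
  q2 --1--> q2
  q2 --0--> q0
Final state: q0
Accept states: {q1, q2, q3}
No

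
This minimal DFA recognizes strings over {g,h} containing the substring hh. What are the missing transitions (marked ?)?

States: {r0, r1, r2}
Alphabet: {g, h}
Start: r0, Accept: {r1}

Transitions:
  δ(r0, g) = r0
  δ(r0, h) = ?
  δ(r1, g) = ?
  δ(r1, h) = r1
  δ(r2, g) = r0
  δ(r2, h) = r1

From the language and accept set, identify what each state tracks — r0: no progress toward hh; r1: substring hh seen; r2: one trailing h.
Each missing δ(q, a) is the state matching the new tracked value after reading a.
δ(r0, h) = r2; δ(r1, g) = r1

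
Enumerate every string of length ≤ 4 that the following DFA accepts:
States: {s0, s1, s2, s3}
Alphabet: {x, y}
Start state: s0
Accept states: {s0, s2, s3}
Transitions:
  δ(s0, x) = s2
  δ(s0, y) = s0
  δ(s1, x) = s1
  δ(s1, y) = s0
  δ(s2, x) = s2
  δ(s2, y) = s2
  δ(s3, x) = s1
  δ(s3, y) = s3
ε, x, y, xx, xy, yx, yy, xxx, xxy, xyx, xyy, yxx, yxy, yyx, yyy, xxxx, xxxy, xxyx, xxyy, xyxx, xyxy, xyyx, xyyy, yxxx, yxxy, yxyx, yxyy, yyxx, yyxy, yyyx, yyyy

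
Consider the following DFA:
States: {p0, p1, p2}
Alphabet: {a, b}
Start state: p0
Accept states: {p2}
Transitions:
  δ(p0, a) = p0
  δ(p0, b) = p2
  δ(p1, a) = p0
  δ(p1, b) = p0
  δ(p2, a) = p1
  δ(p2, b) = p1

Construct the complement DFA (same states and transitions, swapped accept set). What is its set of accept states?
Complement accept states = All states \ Original accept states
= {p0, p1, p2} \ {p2}
{p0, p1}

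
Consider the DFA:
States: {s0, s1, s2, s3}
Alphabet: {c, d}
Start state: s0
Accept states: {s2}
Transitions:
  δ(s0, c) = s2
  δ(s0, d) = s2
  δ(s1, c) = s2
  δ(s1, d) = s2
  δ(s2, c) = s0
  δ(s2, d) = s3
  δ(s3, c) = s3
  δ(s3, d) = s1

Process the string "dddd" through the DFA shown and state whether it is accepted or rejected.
Processing string "dddd":
  s0 --d--> s2
  s2 --d--> s3
  s3 --d--> s1
  s1 --d--> s2
Final state: s2
Accept states: {s2}
Yes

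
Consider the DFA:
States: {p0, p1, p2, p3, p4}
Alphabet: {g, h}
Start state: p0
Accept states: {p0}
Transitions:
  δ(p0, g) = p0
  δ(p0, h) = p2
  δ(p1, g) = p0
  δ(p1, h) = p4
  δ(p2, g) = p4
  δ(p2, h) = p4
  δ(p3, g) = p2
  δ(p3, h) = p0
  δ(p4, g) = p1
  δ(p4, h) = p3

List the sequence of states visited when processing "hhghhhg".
read 'h': p0 → p2
  read 'h': p2 → p4
  read 'g': p4 → p1
  read 'h': p1 → p4
  read 'h': p4 → p3
  read 'h': p3 → p0
  read 'g': p0 → p0
p0 -> p2 -> p4 -> p1 -> p4 -> p3 -> p0 -> p0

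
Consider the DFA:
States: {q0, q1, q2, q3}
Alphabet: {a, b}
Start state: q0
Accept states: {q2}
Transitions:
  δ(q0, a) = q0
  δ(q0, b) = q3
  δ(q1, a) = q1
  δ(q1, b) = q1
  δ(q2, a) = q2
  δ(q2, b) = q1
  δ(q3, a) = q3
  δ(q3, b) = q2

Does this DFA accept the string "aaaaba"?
Processing string "aaaaba":
  q0 --a--> q0
  q0 --a--> q0
  q0 --a--> q0
  q0 --a--> q0
  q0 --b--> q3
  q3 --a--> q3
Final state: q3
Accept states: {q2}
No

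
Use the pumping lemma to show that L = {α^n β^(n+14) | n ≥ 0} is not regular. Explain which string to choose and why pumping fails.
Assume L is regular with pumping length p. Idea: pumping the α-block breaks the fixed offset of 14.
Choose s = α^p β^(p+14) ∈ L. By the pumping lemma, s = xyz with |xy| ≤ p, |y| > 0, so y = α^k with k ≥ 1. Then xy²z = α^(p+k) β^(p+14). For this to be in L we would need p+14 = (p+k)+14, i.e. k = 0, contradicting k ≥ 1. So xy²z ∉ L.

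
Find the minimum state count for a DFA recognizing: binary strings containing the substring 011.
By Myhill–Nerode, count the distinguishable equivalence classes: 4 classes — one per longest suffix of the input that is a prefix of '011' (lengths 0 through 2), plus an absorbing 'already seen 011' class.
4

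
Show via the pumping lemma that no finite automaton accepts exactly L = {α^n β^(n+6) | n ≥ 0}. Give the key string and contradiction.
Assume L is regular with pumping length p. Idea: pumping the α-block breaks the fixed offset of 6.
Choose s = α^p β^(p+6) ∈ L. By the pumping lemma, s = xyz with |xy| ≤ p, |y| > 0, so y = α^k with k ≥ 1. Then xy²z = α^(p+k) β^(p+6). For this to be in L we would need p+6 = (p+k)+6, i.e. k = 0, contradicting k ≥ 1. So xy²z ∉ L.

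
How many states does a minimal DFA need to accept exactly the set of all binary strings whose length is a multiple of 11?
By Myhill–Nerode, count the distinguishable equivalence classes: 11 classes — one per residue of the length mod 11; class i is distinguished from class j by any string of length (11 − i) mod 11.
11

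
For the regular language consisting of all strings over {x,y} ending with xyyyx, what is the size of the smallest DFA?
By Myhill–Nerode, count the distinguishable equivalence classes: 6 classes — one per longest suffix of the input that is a prefix of 'xyyyx' (lengths 0 through 5); only the length-5 class is accepting.
6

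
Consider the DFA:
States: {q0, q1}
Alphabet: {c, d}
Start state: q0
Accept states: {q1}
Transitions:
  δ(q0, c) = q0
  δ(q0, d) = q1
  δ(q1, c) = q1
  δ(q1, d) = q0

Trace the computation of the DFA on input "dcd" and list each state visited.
read 'd': q0 → q1
  read 'c': q1 → q1
  read 'd': q1 → q0
q0 -> q1 -> q1 -> q0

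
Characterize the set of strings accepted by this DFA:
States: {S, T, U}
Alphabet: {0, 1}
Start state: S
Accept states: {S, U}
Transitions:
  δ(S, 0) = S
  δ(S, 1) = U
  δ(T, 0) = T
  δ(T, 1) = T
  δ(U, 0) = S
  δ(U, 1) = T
Testing a few strings:
  '1' → accept
  '001' → accept
  '00' → accept
  '1110' → reject
State roles: S=last symbol not 1 (ok); T=saw 11 (dead); U=last symbol 1 (ok)
All binary strings with no two consecutive 1's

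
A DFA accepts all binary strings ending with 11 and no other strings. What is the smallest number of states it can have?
By Myhill–Nerode, count the distinguishable equivalence classes: 3 classes — one per longest suffix of the input that is a prefix of '11' (lengths 0 through 2); only the length-2 class is accepting.
3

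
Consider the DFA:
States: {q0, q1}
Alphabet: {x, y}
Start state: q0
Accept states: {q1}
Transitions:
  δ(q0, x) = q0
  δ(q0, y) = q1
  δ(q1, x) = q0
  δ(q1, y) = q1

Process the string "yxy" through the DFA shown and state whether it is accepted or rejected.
Processing string "yxy":
  q0 --y--> q1
  q1 --x--> q0
  q0 --y--> q1
Final state: q1
Accept states: {q1}
Yes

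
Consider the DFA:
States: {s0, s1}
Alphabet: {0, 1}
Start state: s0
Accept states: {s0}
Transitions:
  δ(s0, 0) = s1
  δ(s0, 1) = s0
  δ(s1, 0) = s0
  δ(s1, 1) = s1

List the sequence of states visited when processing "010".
read '0': s0 → s1
  read '1': s1 → s1
  read '0': s1 → s0
s0 -> s1 -> s1 -> s0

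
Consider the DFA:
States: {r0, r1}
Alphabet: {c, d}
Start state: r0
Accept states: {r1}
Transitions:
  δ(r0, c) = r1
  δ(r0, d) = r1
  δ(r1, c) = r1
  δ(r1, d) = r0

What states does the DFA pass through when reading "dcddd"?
read 'd': r0 → r1
  read 'c': r1 → r1
  read 'd': r1 → r0
  read 'd': r0 → r1
  read 'd': r1 → r0
r0 -> r1 -> r1 -> r0 -> r1 -> r0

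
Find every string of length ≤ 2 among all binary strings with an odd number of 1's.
1, 01, 10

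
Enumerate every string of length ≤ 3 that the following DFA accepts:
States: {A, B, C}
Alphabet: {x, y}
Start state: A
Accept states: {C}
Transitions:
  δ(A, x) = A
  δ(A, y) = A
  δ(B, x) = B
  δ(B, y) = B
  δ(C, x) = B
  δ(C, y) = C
None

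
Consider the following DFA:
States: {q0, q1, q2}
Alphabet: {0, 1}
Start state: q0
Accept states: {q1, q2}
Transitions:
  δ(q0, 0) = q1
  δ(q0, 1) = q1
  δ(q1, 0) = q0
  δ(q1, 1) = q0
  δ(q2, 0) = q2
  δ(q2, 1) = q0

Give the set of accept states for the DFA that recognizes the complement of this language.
Complement accept states = All states \ Original accept states
= {q0, q1, q2} \ {q1, q2}
{q0}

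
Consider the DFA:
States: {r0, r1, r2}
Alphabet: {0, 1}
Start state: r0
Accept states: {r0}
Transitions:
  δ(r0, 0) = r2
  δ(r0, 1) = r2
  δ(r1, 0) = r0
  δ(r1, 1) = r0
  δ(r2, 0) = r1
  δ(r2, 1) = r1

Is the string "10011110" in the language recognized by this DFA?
Processing string "10011110":
  r0 --1--> r2
  r2 --0--> r1
  r1 --0--> r0
  r0 --1--> r2
  r2 --1--> r1
  r1 --1--> r0
  r0 --1--> r2
  r2 --0--> r1
Final state: r1
Accept states: {r0}
No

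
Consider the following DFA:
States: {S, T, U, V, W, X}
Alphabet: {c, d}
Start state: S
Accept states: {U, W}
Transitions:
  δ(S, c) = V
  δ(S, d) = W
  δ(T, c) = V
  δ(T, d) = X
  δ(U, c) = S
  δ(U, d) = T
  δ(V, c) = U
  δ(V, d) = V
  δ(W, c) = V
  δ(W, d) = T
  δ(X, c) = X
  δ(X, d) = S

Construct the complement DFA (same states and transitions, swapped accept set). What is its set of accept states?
Complement accept states = All states \ Original accept states
= {S, T, U, V, W, X} \ {U, W}
{S, T, V, X}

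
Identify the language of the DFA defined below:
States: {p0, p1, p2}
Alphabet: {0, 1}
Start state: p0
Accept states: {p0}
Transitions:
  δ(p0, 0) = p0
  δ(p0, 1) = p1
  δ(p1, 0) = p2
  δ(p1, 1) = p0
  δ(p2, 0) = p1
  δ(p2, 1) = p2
Testing a few strings:
  '000' → accept
  '100' → reject
  '011' → accept
  '010' → reject
State roles: p0=value ≡ 0 (mod 3); p1=value ≡ 1 (mod 3); p2=value ≡ 2 (mod 3)
All binary strings representing a multiple of 3 (read in base 2; leading zeros allowed and ε counts as 0)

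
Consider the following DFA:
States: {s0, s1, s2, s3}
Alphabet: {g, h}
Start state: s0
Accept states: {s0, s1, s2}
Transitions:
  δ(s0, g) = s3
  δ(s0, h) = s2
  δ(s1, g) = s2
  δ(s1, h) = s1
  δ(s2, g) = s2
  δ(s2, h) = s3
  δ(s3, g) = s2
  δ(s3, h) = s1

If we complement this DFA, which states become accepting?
Complement accept states = All states \ Original accept states
= {s0, s1, s2, s3} \ {s0, s1, s2}
{s3}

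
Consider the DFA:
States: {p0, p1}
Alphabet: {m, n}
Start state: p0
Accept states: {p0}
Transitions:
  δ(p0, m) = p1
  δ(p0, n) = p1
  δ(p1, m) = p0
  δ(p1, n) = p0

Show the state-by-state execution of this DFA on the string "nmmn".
read 'n': p0 → p1
  read 'm': p1 → p0
  read 'm': p0 → p1
  read 'n': p1 → p0
p0 -> p1 -> p0 -> p1 -> p0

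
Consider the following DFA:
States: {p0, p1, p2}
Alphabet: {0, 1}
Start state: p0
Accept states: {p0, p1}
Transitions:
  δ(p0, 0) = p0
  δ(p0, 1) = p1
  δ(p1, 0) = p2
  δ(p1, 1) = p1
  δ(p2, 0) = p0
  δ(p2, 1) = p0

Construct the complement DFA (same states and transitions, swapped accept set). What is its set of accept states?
Complement accept states = All states \ Original accept states
= {p0, p1, p2} \ {p0, p1}
{p2}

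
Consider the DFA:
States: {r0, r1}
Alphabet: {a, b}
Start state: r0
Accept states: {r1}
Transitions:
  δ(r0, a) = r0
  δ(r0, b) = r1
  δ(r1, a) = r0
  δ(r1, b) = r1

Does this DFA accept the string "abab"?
Processing string "abab":
  r0 --a--> r0
  r0 --b--> r1
  r1 --a--> r0
  r0 --b--> r1
Final state: r1
Accept states: {r1}
Yes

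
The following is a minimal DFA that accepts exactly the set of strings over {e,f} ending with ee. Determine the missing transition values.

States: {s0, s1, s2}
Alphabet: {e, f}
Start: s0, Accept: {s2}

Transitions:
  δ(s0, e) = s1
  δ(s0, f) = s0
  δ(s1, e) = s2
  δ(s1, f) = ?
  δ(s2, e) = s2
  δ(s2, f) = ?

From the language and accept set, identify what each state tracks — s0: last symbol not e; s1: one trailing e; s2: two trailing e's.
Each missing δ(q, a) is the state matching the new tracked value after reading a.
δ(s1, f) = s0; δ(s2, f) = s0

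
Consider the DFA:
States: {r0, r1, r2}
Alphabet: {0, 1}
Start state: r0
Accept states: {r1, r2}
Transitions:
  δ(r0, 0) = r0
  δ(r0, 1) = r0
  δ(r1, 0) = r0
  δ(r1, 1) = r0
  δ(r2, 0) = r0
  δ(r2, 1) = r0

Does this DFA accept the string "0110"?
Processing string "0110":
  r0 --0--> r0
  r0 --1--> r0
  r0 --1--> r0
  r0 --0--> r0
Final state: r0
Accept states: {r1, r2}
No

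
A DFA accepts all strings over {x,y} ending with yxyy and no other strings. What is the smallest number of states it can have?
By Myhill–Nerode, count the distinguishable equivalence classes: 5 classes — one per longest suffix of the input that is a prefix of 'yxyy' (lengths 0 through 4); only the length-4 class is accepting.
5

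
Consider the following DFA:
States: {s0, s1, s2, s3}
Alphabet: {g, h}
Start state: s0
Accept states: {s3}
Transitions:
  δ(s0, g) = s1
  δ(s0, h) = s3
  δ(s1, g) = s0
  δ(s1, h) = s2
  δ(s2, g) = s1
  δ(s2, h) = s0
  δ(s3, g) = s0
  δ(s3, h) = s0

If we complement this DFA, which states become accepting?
Complement accept states = All states \ Original accept states
= {s0, s1, s2, s3} \ {s3}
{s0, s1, s2}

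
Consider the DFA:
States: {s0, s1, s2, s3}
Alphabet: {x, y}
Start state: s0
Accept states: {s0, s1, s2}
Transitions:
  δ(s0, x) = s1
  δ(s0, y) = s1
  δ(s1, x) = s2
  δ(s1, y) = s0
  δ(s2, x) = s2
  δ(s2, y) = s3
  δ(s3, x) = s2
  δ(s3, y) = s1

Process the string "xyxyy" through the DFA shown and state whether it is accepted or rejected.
Processing string "xyxyy":
  s0 --x--> s1
  s1 --y--> s0
  s0 --x--> s1
  s1 --y--> s0
  s0 --y--> s1
Final state: s1
Accept states: {s0, s1, s2}
Yes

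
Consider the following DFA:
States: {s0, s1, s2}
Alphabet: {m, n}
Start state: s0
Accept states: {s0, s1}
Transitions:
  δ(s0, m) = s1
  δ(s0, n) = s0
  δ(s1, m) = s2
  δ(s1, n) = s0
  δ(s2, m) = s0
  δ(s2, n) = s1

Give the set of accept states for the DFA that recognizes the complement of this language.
Complement accept states = All states \ Original accept states
= {s0, s1, s2} \ {s0, s1}
{s2}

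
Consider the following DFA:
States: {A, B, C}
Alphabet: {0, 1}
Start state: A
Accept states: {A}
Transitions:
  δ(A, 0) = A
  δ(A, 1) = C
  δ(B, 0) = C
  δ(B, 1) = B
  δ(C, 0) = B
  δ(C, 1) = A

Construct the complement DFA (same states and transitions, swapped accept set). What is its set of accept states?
Complement accept states = All states \ Original accept states
= {A, B, C} \ {A}
{B, C}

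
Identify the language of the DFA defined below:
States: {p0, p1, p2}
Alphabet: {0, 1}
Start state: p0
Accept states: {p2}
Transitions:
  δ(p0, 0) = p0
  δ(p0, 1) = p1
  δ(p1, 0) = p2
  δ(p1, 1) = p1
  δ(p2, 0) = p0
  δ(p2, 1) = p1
Testing a few strings:
  '0000' → reject
  '1' → reject
  '0110' → accept
  '10' → accept
State roles: p0=no suffix match; p1=one trailing 1; p2=suffix is 10
All binary strings ending with 10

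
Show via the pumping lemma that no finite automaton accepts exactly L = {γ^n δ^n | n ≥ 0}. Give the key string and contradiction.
Assume L is regular with pumping length p. Idea: pumping the γ-block changes the count balance.
Choose s = γ^p δ^p (length 2p ≥ p). By the pumping lemma, s = xyz with |xy| ≤ p, |y| > 0. So y = γ^k for some k > 0 (since xy is entirely within the γ's). Pumping gives xy²z = γ^(p+k) δ^p, which is not in L since p+k ≠ p.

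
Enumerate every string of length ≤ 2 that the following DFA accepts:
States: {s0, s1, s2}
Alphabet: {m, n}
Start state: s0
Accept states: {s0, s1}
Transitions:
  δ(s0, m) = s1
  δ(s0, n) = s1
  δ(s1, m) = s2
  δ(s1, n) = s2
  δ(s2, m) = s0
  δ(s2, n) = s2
ε, m, n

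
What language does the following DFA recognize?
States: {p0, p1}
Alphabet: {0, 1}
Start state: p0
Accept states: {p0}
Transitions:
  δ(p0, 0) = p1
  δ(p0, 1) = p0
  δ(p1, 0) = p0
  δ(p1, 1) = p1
Testing a few strings:
  '1' → accept
  '001' → accept
  '0' → reject
  '01' → reject
State roles: p0=even number of 0's so far; p1=odd number of 0's so far
All binary strings with an even number of 0's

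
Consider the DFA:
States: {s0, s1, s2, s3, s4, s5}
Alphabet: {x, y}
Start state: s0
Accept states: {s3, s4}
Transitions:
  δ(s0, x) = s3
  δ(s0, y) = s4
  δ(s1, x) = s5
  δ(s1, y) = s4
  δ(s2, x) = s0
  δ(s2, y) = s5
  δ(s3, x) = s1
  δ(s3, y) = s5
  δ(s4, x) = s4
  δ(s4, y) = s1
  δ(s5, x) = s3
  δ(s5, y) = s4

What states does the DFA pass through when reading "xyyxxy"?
read 'x': s0 → s3
  read 'y': s3 → s5
  read 'y': s5 → s4
  read 'x': s4 → s4
  read 'x': s4 → s4
  read 'y': s4 → s1
s0 -> s3 -> s5 -> s4 -> s4 -> s4 -> s1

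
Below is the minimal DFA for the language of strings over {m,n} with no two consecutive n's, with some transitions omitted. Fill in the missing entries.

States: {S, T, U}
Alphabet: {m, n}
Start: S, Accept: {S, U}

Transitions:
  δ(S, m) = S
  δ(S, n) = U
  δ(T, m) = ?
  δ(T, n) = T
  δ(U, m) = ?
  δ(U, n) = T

From the language and accept set, identify what each state tracks — S: last symbol not n (ok); T: saw nn (dead); U: last symbol n (ok).
Each missing δ(q, a) is the state matching the new tracked value after reading a.
δ(T, m) = T; δ(U, m) = S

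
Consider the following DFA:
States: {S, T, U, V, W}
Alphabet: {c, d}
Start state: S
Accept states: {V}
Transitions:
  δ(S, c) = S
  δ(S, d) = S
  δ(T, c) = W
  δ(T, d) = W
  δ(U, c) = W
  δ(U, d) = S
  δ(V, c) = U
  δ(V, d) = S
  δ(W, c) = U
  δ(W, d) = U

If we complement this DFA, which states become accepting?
Complement accept states = All states \ Original accept states
= {S, T, U, V, W} \ {V}
{S, T, U, W}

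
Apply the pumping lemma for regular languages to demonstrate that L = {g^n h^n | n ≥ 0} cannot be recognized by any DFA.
Assume L is regular with pumping length p. Idea: pumping the g-block changes the count balance.
Choose s = g^p h^p (length 2p ≥ p). By the pumping lemma, s = xyz with |xy| ≤ p, |y| > 0. So y = g^k for some k > 0 (since xy is entirely within the g's). Pumping gives xy²z = g^(p+k) h^p, which is not in L since p+k ≠ p.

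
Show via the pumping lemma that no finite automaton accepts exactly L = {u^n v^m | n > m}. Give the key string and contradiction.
Assume L is regular with pumping length p. Idea: pumping down the u-block drops the u-count to at most the v-count.
Choose s = u^(p+1) v^p ∈ L (|s| = 2p+1 ≥ p). By the pumping lemma, s = xyz with |xy| ≤ p, |y| > 0, so y = u^k with k ≥ 1. Take i = 0: xz = u^(p+1−k) v^p. Since k ≥ 1, p+1−k ≤ p, so the number of u's is no longer strictly greater than the number of v's, hence xz ∉ L.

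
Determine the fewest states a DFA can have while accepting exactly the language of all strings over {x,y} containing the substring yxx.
By Myhill–Nerode, count the distinguishable equivalence classes: 4 classes — one per longest suffix of the input that is a prefix of 'yxx' (lengths 0 through 2), plus an absorbing 'already seen yxx' class.
4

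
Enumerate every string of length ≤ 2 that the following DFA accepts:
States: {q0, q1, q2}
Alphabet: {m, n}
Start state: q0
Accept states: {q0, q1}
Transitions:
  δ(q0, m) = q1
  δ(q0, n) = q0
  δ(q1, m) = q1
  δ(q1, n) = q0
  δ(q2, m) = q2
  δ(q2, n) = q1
ε, m, n, mm, mn, nm, nn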